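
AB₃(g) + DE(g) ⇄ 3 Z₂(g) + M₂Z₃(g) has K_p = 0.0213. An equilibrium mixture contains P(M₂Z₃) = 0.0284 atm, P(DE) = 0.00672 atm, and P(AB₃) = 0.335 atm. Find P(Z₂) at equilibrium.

P(Z₂) = 0.119 atm

At equilibrium, K_p = P(Z₂)³·P(M₂Z₃) / (P(AB₃)·P(DE)) = 0.0213.
(P(Z₂))³·(0.0284) / ((0.335)·(0.00672)) = 0.0213
P(Z₂)³ = 0.00169 ⇒ P(Z₂) = 0.119 atm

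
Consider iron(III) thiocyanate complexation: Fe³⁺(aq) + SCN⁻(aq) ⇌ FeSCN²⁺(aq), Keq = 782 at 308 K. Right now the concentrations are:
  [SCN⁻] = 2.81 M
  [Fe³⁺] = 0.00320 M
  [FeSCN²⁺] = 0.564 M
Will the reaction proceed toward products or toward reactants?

toward products

Q = [FeSCN²⁺] / ([Fe³⁺]·[SCN⁻]) = (0.564) / ((0.00320)·(2.81)) = 62.7
Q = 62.7 < Keq = 782, so the forward reaction proceeds.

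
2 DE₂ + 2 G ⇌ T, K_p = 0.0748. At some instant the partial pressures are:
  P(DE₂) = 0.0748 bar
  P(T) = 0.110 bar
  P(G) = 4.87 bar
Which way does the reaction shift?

Q_p = P(T) / (P(DE₂)²·P(G)²) = (0.110) / ((0.0748)²·(4.87)²) = 0.829
Q_p = 0.829 > K_p = 0.0748, so the reverse reaction proceeds.

reverse (toward reactants)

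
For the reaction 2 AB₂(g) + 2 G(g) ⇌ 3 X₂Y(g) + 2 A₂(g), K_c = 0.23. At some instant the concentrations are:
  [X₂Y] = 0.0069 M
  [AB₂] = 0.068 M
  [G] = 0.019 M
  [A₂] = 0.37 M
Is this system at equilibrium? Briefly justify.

Q_c = [X₂Y]³·[A₂]² / ([AB₂]²·[G]²) = (0.0069)³·(0.37)² / ((0.068)²·(0.019)²) = 0.027
Q_c = 0.027 < K_c = 0.23: net forward reaction.

no; Q < K, reaction proceeds forward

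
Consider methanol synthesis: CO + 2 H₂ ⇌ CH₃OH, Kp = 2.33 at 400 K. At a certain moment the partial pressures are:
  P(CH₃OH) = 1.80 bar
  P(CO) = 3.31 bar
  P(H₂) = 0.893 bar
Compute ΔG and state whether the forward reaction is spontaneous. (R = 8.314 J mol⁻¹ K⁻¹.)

ΔG = -4.09 kJ/mol; the forward reaction is spontaneous

Qp = P(CH₃OH) / (P(CO)·P(H₂)²) = (1.80) / ((3.31)·(0.893)²) = 0.682
ΔG = RT ln(Qp/Kp) = (8.314 J mol⁻¹ K⁻¹)(400 K) × ln(0.682/2.33)
   = (3.326 kJ/mol)(-1.229) = -4.09 kJ/mol
ΔG < 0, so the forward reaction is spontaneous (proceeds forward).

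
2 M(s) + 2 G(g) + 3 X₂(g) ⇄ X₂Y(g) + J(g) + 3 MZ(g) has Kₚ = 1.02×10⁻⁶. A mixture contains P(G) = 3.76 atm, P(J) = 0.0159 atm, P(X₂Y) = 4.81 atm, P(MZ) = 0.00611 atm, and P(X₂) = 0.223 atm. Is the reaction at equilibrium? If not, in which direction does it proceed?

(M is a pure solid — omitted from Qₚ.)
Qₚ = P(X₂Y)·P(J)·P(MZ)³ / (P(G)²·P(X₂)³) = (4.81)·(0.0159)·(0.00611)³ / ((3.76)²·(0.223)³) = 1.11×10⁻⁷
Qₚ = 1.11×10⁻⁷ < Kₚ = 1.02×10⁻⁶, so the forward reaction proceeds.

in the forward direction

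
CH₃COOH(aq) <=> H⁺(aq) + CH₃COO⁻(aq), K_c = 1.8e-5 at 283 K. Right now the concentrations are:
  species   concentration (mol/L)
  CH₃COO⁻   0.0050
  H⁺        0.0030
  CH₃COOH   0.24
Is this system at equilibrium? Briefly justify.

no; Q > K, reaction proceeds in reverse

Q_c = [H⁺]·[CH₃COO⁻] / [CH₃COOH] = (0.0030)·(0.0050) / (0.24) = 6.2e-5
Q_c = 6.2e-5 > K_c = 1.8e-5: net reverse reaction.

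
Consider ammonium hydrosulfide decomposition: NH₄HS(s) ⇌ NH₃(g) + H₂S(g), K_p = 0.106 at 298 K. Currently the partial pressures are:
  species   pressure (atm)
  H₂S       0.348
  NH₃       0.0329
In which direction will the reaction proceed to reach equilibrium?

(NH₄HS is a pure solid — omitted from Q_p.)
Q_p = P(NH₃)·P(H₂S) = (0.0329)·(0.348) = 0.0114
Q_p = 0.0114 < K_p = 0.106, so the forward reaction proceeds.

forward (toward products)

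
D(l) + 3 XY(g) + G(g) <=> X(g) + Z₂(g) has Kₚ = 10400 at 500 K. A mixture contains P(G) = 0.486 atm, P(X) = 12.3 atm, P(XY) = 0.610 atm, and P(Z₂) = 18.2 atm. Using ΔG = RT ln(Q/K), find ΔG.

ΔG = -6.79 kJ/mol

(D is a pure liquid — omitted from Qₚ.)
Qₚ = P(X)·P(Z₂) / (P(XY)³·P(G)) = (12.3)·(18.2) / ((0.610)³·(0.486)) = 2030
ΔG = RT ln(Qₚ/Kₚ) = (8.314 J mol⁻¹ K⁻¹)(500 K) × ln(2030/10400)
   = (4.157 kJ/mol)(-1.634) = -6.79 kJ/mol
ΔG < 0, so the forward reaction is spontaneous (proceeds forward).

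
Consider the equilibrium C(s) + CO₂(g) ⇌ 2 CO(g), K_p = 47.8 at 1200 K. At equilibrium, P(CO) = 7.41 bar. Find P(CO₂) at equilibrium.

(C is a pure solid — omitted from K_p.)
At equilibrium, K_p = P(CO)² / P(CO₂) = 47.8.
(7.41)² / (P(CO₂)) = 47.8
P(CO₂) = 1.15 bar

P(CO₂) = 1.15 bar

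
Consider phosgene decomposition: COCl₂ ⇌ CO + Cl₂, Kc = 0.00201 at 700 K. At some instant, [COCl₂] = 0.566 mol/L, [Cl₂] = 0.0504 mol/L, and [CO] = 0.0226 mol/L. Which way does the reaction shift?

Qc = [CO]·[Cl₂] / [COCl₂] = (0.0226)·(0.0504) / (0.566) = 0.00201
Qc = 0.00201 = Kc, so the system is already at equilibrium.

no net change (already at equilibrium)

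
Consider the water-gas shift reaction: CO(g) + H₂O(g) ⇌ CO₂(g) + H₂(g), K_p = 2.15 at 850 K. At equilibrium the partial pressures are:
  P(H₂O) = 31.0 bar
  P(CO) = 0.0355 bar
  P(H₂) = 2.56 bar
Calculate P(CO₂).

P(CO₂) = 0.924 bar

At equilibrium, K_p = P(CO₂)·P(H₂) / (P(CO)·P(H₂O)) = 2.15.
(P(CO₂))·(2.56) / ((0.0355)·(31.0)) = 2.15
P(CO₂) = 0.924 bar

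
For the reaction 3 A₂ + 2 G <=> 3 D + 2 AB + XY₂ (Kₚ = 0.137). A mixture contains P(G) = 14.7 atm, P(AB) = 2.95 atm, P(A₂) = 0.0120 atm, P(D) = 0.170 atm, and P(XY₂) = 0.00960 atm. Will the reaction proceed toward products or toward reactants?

Qₚ = P(D)³·P(AB)²·P(XY₂) / (P(A₂)³·P(G)²) = (0.170)³·(2.95)²·(0.00960) / ((0.0120)³·(14.7)²) = 1.10
Qₚ = 1.10 > Kₚ = 0.137, so the reverse reaction proceeds.

reverse (toward reactants)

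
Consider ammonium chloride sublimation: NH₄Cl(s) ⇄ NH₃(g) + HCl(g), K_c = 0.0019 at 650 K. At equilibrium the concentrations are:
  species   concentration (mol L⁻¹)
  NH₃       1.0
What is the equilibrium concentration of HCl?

[HCl] = 0.0019 mol L⁻¹

(NH₄Cl is a pure solid — omitted from K_c.)
At equilibrium, K_c = [NH₃]·[HCl] = 0.0019.
(1.0)·([HCl]) = 0.0019
[HCl] = 0.00190 = 0.0019 mol L⁻¹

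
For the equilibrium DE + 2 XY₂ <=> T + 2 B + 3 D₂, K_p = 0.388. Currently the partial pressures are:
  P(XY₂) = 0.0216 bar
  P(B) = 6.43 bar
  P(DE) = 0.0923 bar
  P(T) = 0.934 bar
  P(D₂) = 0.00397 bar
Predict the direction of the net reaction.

to the right

Q_p = P(T)·P(B)²·P(D₂)³ / (P(DE)·P(XY₂)²) = (0.934)·(6.43)²·(0.00397)³ / ((0.0923)·(0.0216)²) = 0.0561
Q_p = 0.0561 < K_p = 0.388, so the forward reaction proceeds.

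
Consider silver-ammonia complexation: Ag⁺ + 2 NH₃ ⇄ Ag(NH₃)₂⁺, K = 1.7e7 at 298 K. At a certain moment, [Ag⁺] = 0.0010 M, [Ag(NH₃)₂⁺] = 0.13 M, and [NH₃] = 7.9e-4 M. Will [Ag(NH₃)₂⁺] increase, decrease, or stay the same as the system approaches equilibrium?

decrease

Q = [Ag(NH₃)₂⁺] / ([Ag⁺]·[NH₃]²) = (0.13) / ((0.0010)·(7.9e-4)²) = 2.1e8
Q = 2.1e8 > K = 1.7e7: net reverse reaction.
Ag(NH₃)₂⁺ is a product, so it decreases.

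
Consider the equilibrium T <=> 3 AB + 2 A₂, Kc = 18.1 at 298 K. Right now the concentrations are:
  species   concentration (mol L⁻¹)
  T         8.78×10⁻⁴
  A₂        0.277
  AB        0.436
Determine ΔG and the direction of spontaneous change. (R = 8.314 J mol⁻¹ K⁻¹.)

ΔG = -2.27 kJ/mol; the forward reaction is spontaneous

Qc = [AB]³·[A₂]² / [T] = (0.436)³·(0.277)² / (8.78×10⁻⁴) = 7.24
ΔG = RT ln(Qc/Kc) = (8.314 J mol⁻¹ K⁻¹)(298 K) × ln(7.24/18.1)
   = (2.478 kJ/mol)(-0.9163) = -2.27 kJ/mol
ΔG < 0, so the forward reaction is spontaneous (proceeds forward).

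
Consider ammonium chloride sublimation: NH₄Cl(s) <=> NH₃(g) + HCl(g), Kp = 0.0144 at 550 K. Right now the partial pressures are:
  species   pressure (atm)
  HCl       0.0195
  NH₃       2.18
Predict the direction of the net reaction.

(NH₄Cl is a pure solid — omitted from Qp.)
Qp = P(NH₃)·P(HCl) = (2.18)·(0.0195) = 0.0425
Qp = 0.0425 > Kp = 0.0144, so the reverse reaction proceeds.

toward reactants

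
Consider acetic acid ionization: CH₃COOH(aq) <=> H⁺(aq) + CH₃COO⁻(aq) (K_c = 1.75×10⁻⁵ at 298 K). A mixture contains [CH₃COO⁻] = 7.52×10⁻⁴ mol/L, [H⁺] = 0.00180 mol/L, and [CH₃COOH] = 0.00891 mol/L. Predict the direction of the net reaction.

Q_c = [H⁺]·[CH₃COO⁻] / [CH₃COOH] = (0.00180)·(7.52×10⁻⁴) / (0.00891) = 1.52×10⁻⁴
Q_c = 1.52×10⁻⁴ > K_c = 1.75×10⁻⁵, so the reverse reaction proceeds.

to the left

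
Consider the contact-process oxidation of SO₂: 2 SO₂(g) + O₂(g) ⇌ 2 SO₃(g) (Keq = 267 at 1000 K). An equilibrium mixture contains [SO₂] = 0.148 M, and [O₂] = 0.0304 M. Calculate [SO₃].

[SO₃] = 0.422 M

At equilibrium, Keq = [SO₃]² / ([SO₂]²·[O₂]) = 267.
([SO₃])² / ((0.148)²·(0.0304)) = 267
[SO₃]² = 0.178 ⇒ [SO₃] = 0.422 M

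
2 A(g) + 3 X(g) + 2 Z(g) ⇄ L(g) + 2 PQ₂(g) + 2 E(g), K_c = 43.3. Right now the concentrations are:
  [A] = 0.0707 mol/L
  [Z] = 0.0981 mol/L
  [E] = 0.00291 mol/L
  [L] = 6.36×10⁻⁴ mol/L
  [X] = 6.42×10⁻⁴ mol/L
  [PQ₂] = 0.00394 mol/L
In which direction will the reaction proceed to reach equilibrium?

Q_c = [L]·[PQ₂]²·[E]² / ([A]²·[X]³·[Z]²) = (6.36×10⁻⁴)·(0.00394)²·(0.00291)² / ((0.0707)²·(6.42×10⁻⁴)³·(0.0981)²) = 6.57
Q_c = 6.57 < K_c = 43.3, so the forward reaction proceeds.

toward products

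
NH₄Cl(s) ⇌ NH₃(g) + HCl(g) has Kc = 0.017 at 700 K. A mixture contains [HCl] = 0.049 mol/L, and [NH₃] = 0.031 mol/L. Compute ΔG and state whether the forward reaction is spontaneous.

(NH₄Cl is a pure solid — omitted from Qc.)
Qc = [NH₃]·[HCl] = (0.031)·(0.049) = 0.00152
ΔG = RT ln(Qc/Kc) = (8.314 J mol⁻¹ K⁻¹)(700 K) × ln(0.00152/0.017)
   = (5.820 kJ/mol)(-2.415) = -14.1 kJ/mol
ΔG < 0, so the forward reaction is spontaneous (proceeds forward).

ΔG = -14.1 kJ/mol; the forward reaction is spontaneous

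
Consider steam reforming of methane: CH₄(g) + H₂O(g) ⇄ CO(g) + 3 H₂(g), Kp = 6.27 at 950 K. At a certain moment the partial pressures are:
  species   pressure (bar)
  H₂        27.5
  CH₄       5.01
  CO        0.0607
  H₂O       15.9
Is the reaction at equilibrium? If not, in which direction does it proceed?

in the reverse direction

Qp = P(CO)·P(H₂)³ / (P(CH₄)·P(H₂O)) = (0.0607)·(27.5)³ / ((5.01)·(15.9)) = 15.8
Qp = 15.8 > Kp = 6.27, so the reverse reaction proceeds.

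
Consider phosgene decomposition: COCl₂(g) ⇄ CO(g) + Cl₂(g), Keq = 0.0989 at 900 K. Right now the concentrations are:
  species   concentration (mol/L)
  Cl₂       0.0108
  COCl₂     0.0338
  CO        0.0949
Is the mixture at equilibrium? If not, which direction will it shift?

no; Q < K, reaction proceeds forward

Q = [CO]·[Cl₂] / [COCl₂] = (0.0949)·(0.0108) / (0.0338) = 0.0303
Q = 0.0303 < Keq = 0.0989: net forward reaction.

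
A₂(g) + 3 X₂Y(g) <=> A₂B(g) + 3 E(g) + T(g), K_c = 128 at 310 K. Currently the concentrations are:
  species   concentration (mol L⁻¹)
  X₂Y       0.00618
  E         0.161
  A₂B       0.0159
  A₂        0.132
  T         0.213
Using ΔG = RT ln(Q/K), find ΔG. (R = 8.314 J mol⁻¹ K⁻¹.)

ΔG = 3.26 kJ/mol

Q_c = [A₂B]·[E]³·[T] / ([A₂]·[X₂Y]³) = (0.0159)·(0.161)³·(0.213) / ((0.132)·(0.00618)³) = 454
ΔG = RT ln(Q_c/K_c) = (8.314 J mol⁻¹ K⁻¹)(310 K) × ln(454/128)
   = (2.577 kJ/mol)(1.266) = 3.26 kJ/mol
ΔG > 0, so the forward reaction is non-spontaneous (proceeds in reverse).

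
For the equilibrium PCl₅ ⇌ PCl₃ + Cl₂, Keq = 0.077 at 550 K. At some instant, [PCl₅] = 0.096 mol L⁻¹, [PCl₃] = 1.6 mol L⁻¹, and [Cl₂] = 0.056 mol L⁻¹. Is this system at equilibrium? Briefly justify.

Q = [PCl₃]·[Cl₂] / [PCl₅] = (1.6)·(0.056) / (0.096) = 0.93
Q = 0.93 > Keq = 0.077: net reverse reaction.

no; Q > K, reaction proceeds in reverse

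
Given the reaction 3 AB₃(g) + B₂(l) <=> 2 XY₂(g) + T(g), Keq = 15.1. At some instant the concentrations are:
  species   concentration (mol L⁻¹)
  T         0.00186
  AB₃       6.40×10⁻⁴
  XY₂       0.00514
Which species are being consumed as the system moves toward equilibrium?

XY₂, T (products)

(B₂ is a pure liquid — omitted from Q.)
Q = [XY₂]²·[T] / [AB₃]³ = (0.00514)²·(0.00186) / (6.40×10⁻⁴)³ = 187
Q = 187 > Keq = 15.1: net reverse reaction.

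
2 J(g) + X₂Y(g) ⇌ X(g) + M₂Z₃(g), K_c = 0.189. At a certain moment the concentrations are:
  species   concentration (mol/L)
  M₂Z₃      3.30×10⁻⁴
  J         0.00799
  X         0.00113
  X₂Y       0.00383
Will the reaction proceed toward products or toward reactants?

Q_c = [X]·[M₂Z₃] / ([J]²·[X₂Y]) = (0.00113)·(3.30×10⁻⁴) / ((0.00799)²·(0.00383)) = 1.53
Q_c = 1.53 > K_c = 0.189, so the reverse reaction proceeds.

reverse (toward reactants)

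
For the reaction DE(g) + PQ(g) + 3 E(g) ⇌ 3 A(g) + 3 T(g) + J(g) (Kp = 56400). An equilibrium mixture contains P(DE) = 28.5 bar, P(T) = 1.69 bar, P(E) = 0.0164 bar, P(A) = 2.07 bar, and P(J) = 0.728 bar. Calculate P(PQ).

P(PQ) = 4.40 bar

At equilibrium, Kp = P(A)³·P(T)³·P(J) / (P(DE)·P(PQ)·P(E)³) = 56400.
(2.07)³·(1.69)³·(0.728) / ((28.5)·(P(PQ))·(0.0164)³) = 56400
P(PQ) = 4.40 bar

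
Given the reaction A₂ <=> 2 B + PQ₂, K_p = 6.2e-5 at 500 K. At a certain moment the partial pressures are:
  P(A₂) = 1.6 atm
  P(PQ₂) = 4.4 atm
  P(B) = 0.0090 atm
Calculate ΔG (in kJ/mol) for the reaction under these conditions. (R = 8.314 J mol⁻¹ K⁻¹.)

ΔG = 5.32 kJ/mol

Q_p = P(B)²·P(PQ₂) / P(A₂) = (0.0090)²·(4.4) / (1.6) = 2.23e-4
ΔG = RT ln(Q_p/K_p) = (8.314 J mol⁻¹ K⁻¹)(500 K) × ln(2.23e-4/6.2e-5)
   = (4.157 kJ/mol)(1.280) = 5.32 kJ/mol
ΔG > 0, so the forward reaction is non-spontaneous (proceeds in reverse).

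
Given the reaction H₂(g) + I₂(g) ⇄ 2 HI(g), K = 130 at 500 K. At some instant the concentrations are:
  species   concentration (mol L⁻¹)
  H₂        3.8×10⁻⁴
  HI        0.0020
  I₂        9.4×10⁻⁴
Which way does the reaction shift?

Q = [HI]² / ([H₂]·[I₂]) = (0.0020)² / ((3.8×10⁻⁴)·(9.4×10⁻⁴)) = 11
Q = 11 < K = 130, so the forward reaction proceeds.

forward (toward products)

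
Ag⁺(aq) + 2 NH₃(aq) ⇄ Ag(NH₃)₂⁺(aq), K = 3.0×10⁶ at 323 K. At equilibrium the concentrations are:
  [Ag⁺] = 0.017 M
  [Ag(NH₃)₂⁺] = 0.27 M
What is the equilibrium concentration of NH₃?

[NH₃] = 0.0023 M

At equilibrium, K = [Ag(NH₃)₂⁺] / ([Ag⁺]·[NH₃]²) = 3.0×10⁶.
(0.27) / ((0.017)·([NH₃])²) = 3.0×10⁶
[NH₃]² = 5.29×10⁻⁶ ⇒ [NH₃] = 0.0023 M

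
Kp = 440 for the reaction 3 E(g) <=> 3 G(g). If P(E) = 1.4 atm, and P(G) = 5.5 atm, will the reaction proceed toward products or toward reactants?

to the right

Qp = P(G)³ / P(E)³ = (5.5)³ / (1.4)³ = 61
Qp = 61 < Kp = 440, so the forward reaction proceeds.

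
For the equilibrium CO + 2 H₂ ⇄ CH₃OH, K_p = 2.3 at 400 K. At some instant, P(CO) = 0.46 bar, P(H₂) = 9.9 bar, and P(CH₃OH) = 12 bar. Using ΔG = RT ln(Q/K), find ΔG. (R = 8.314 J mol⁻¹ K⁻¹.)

Q_p = P(CH₃OH) / (P(CO)·P(H₂)²) = (12) / ((0.46)·(9.9)²) = 0.266
ΔG = RT ln(Q_p/K_p) = (8.314 J mol⁻¹ K⁻¹)(400 K) × ln(0.266/2.3)
   = (3.326 kJ/mol)(-2.157) = -7.17 kJ/mol
ΔG < 0, so the forward reaction is spontaneous (proceeds forward).

ΔG = -7.17 kJ/mol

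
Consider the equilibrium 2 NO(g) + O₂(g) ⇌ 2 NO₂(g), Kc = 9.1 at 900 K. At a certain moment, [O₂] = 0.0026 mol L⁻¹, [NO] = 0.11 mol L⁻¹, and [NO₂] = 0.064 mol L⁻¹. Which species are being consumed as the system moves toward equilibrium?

Qc = [NO₂]² / ([NO]²·[O₂]) = (0.064)² / ((0.11)²·(0.0026)) = 130
Qc = 130 > Kc = 9.1: net reverse reaction.

NO₂ (products)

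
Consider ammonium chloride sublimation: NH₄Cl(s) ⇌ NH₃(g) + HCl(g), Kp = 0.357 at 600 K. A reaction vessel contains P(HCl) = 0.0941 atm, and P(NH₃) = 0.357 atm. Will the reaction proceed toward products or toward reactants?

(NH₄Cl is a pure solid — omitted from Qp.)
Qp = P(NH₃)·P(HCl) = (0.357)·(0.0941) = 0.0336
Qp = 0.0336 < Kp = 0.357, so the forward reaction proceeds.

toward products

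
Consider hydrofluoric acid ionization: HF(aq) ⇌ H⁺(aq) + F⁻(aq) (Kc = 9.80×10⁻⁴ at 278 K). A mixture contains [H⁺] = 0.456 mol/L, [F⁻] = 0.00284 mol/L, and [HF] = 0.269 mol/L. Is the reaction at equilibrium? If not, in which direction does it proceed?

to the left

Qc = [H⁺]·[F⁻] / [HF] = (0.456)·(0.00284) / (0.269) = 0.00481
Qc = 0.00481 > Kc = 9.80×10⁻⁴, so the reverse reaction proceeds.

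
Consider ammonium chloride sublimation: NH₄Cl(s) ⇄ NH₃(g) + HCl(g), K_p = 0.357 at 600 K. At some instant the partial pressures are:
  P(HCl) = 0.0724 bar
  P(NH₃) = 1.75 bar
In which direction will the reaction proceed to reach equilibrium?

forward (toward products)

(NH₄Cl is a pure solid — omitted from Q_p.)
Q_p = P(NH₃)·P(HCl) = (1.75)·(0.0724) = 0.127
Q_p = 0.127 < K_p = 0.357, so the forward reaction proceeds.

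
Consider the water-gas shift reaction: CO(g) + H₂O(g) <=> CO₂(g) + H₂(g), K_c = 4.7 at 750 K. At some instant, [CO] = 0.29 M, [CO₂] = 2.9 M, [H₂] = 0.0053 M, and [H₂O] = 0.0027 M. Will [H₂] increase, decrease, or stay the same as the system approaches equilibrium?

decrease

Q_c = [CO₂]·[H₂] / ([CO]·[H₂O]) = (2.9)·(0.0053) / ((0.29)·(0.0027)) = 20
Q_c = 20 > K_c = 4.7: net reverse reaction.
H₂ is a product, so it decreases.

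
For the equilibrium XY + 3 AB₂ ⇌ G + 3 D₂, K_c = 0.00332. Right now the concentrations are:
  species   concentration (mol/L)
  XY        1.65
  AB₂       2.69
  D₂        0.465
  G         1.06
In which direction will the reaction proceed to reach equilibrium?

Q_c = [G]·[D₂]³ / ([XY]·[AB₂]³) = (1.06)·(0.465)³ / ((1.65)·(2.69)³) = 0.00332
Q_c = 0.00332 = K_c, so the system is already at equilibrium.

no net change (already at equilibrium)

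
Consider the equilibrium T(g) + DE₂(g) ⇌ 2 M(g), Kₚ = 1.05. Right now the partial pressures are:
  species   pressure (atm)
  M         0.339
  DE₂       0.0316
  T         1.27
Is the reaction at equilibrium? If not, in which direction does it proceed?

to the left

Qₚ = P(M)² / (P(T)·P(DE₂)) = (0.339)² / ((1.27)·(0.0316)) = 2.86
Qₚ = 2.86 > Kₚ = 1.05, so the reverse reaction proceeds.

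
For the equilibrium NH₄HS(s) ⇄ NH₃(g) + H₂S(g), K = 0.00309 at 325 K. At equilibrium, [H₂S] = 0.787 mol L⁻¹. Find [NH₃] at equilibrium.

(NH₄HS is a pure solid — omitted from K.)
At equilibrium, K = [NH₃]·[H₂S] = 0.00309.
([NH₃])·(0.787) = 0.00309
[NH₃] = 0.00393 mol L⁻¹

[NH₃] = 0.00393 mol L⁻¹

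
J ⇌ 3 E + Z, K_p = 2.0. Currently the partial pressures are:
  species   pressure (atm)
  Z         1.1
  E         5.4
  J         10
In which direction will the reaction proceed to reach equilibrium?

in the reverse direction

Q_p = P(E)³·P(Z) / P(J) = (5.4)³·(1.1) / (10) = 17
Q_p = 17 > K_p = 2.0, so the reverse reaction proceeds.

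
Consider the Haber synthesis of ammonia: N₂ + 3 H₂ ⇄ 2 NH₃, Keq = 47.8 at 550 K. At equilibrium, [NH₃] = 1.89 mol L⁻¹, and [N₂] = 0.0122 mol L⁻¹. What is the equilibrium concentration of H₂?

[H₂] = 1.83 mol L⁻¹

At equilibrium, Keq = [NH₃]² / ([N₂]·[H₂]³) = 47.8.
(1.89)² / ((0.0122)·([H₂])³) = 47.8
[H₂]³ = 6.13 ⇒ [H₂] = 1.83 mol L⁻¹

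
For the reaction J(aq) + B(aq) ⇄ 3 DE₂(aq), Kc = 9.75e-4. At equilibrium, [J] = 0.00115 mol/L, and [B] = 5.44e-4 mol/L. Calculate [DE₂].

[DE₂] = 8.48e-4 mol/L

At equilibrium, Kc = [DE₂]³ / ([J]·[B]) = 9.75e-4.
([DE₂])³ / ((0.00115)·(5.44e-4)) = 9.75e-4
[DE₂]³ = 6.10e-10 ⇒ [DE₂] = 8.48e-4 mol/L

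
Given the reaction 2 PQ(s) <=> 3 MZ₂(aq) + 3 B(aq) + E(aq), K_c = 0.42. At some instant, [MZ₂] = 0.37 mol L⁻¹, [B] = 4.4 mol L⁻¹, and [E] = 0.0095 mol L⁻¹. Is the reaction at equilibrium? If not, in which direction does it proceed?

toward products

(PQ is a pure solid — omitted from Q_c.)
Q_c = [MZ₂]³·[B]³·[E] = (0.37)³·(4.4)³·(0.0095) = 0.041
Q_c = 0.041 < K_c = 0.42, so the forward reaction proceeds.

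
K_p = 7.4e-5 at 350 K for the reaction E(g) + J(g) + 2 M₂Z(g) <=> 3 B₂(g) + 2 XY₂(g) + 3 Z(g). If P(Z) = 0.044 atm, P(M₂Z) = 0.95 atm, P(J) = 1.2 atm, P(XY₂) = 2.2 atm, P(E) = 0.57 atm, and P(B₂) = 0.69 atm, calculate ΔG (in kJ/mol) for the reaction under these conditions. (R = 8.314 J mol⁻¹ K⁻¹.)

ΔG = 3.16 kJ/mol

Q_p = P(B₂)³·P(XY₂)²·P(Z)³ / (P(E)·P(J)·P(M₂Z)²) = (0.69)³·(2.2)²·(0.044)³ / ((0.57)·(1.2)·(0.95)²) = 2.19e-4
ΔG = RT ln(Q_p/K_p) = (8.314 J mol⁻¹ K⁻¹)(350 K) × ln(2.19e-4/7.4e-5)
   = (2.910 kJ/mol)(1.085) = 3.16 kJ/mol
ΔG > 0, so the forward reaction is non-spontaneous (proceeds in reverse).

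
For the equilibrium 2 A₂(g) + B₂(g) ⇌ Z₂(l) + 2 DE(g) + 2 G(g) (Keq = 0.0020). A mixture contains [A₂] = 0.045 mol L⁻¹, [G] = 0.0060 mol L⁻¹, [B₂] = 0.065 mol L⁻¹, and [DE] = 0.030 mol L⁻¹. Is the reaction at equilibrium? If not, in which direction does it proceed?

(Z₂ is a pure liquid — omitted from Q.)
Q = [DE]²·[G]² / ([A₂]²·[B₂]) = (0.030)²·(0.0060)² / ((0.045)²·(0.065)) = 2.5×10⁻⁴
Q = 2.5×10⁻⁴ < Keq = 0.0020, so the forward reaction proceeds.

toward products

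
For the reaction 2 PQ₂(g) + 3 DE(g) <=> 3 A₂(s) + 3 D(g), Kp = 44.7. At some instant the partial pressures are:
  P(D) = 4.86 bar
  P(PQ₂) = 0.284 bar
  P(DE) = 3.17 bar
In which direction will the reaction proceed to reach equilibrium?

neither direction; the system is at equilibrium

(A₂ is a pure solid — omitted from Qp.)
Qp = P(D)³ / (P(PQ₂)²·P(DE)³) = (4.86)³ / ((0.284)²·(3.17)³) = 44.7
Qp = 44.7 = Kp, so the system is already at equilibrium.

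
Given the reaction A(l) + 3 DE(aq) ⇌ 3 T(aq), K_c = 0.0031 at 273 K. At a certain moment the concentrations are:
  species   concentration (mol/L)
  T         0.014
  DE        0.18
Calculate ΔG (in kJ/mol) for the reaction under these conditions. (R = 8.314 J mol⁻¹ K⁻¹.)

(A is a pure liquid — omitted from Q_c.)
Q_c = [T]³ / [DE]³ = (0.014)³ / (0.18)³ = 4.71e-4
ΔG = RT ln(Q_c/K_c) = (8.314 J mol⁻¹ K⁻¹)(273 K) × ln(4.71e-4/0.0031)
   = (2.270 kJ/mol)(-1.884) = -4.28 kJ/mol
ΔG < 0, so the forward reaction is spontaneous (proceeds forward).

ΔG = -4.28 kJ/mol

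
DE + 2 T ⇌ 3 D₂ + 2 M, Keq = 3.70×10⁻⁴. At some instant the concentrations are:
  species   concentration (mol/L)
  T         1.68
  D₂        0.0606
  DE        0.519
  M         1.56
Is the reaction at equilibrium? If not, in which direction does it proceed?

no net change (already at equilibrium)

Q = [D₂]³·[M]² / ([DE]·[T]²) = (0.0606)³·(1.56)² / ((0.519)·(1.68)²) = 3.70×10⁻⁴
Q = 3.70×10⁻⁴ = Keq, so the system is already at equilibrium.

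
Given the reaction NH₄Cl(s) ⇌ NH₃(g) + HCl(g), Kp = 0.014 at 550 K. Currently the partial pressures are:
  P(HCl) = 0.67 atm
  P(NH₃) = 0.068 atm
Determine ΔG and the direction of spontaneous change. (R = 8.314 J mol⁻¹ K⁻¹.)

ΔG = 5.40 kJ/mol; the forward reaction is non-spontaneous

(NH₄Cl is a pure solid — omitted from Qp.)
Qp = P(NH₃)·P(HCl) = (0.068)·(0.67) = 0.0456
ΔG = RT ln(Qp/Kp) = (8.314 J mol⁻¹ K⁻¹)(550 K) × ln(0.0456/0.014)
   = (4.573 kJ/mol)(1.181) = 5.40 kJ/mol
ΔG > 0, so the forward reaction is non-spontaneous (proceeds in reverse).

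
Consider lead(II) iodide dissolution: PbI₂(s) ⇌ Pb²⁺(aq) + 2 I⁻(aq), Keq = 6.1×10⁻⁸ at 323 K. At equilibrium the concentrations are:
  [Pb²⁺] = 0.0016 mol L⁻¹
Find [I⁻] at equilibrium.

[I⁻] = 0.0062 mol L⁻¹

(PbI₂ is a pure solid — omitted from Keq.)
At equilibrium, Keq = [Pb²⁺]·[I⁻]² = 6.1×10⁻⁸.
(0.0016)·([I⁻])² = 6.1×10⁻⁸
[I⁻]² = 3.81×10⁻⁵ ⇒ [I⁻] = 0.0062 mol L⁻¹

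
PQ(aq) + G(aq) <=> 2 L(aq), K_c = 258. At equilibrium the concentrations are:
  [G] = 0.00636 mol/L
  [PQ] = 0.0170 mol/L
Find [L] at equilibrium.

[L] = 0.167 mol/L

At equilibrium, K_c = [L]² / ([PQ]·[G]) = 258.
([L])² / ((0.0170)·(0.00636)) = 258
[L]² = 0.0279 ⇒ [L] = 0.167 mol/L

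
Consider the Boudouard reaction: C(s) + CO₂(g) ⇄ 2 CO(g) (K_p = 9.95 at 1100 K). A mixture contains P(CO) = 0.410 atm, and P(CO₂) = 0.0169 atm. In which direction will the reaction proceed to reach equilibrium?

at equilibrium

(C is a pure solid — omitted from Q_p.)
Q_p = P(CO)² / P(CO₂) = (0.410)² / (0.0169) = 9.95
Q_p = 9.95 = K_p, so the system is already at equilibrium.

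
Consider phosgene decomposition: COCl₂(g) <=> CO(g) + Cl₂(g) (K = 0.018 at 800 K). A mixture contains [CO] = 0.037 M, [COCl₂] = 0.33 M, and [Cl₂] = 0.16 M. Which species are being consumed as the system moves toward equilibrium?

Q = [CO]·[Cl₂] / [COCl₂] = (0.037)·(0.16) / (0.33) = 0.018
Q = 0.018 = K; the system is at equilibrium.

none (at equilibrium)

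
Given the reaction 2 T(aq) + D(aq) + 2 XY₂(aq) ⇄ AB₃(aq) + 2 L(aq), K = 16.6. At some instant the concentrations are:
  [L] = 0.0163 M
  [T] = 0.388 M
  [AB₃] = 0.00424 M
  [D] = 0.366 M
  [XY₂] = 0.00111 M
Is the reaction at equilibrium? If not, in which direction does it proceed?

neither direction; the system is at equilibrium

Q = [AB₃]·[L]² / ([T]²·[D]·[XY₂]²) = (0.00424)·(0.0163)² / ((0.388)²·(0.366)·(0.00111)²) = 16.6
Q = 16.6 = K, so the system is already at equilibrium.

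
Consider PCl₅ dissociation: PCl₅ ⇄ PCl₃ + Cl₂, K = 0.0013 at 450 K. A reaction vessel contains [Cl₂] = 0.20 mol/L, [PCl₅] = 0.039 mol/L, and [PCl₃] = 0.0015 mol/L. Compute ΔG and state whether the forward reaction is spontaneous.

Q = [PCl₃]·[Cl₂] / [PCl₅] = (0.0015)·(0.20) / (0.039) = 0.00769
ΔG = RT ln(Q/K) = (8.314 J mol⁻¹ K⁻¹)(450 K) × ln(0.00769/0.0013)
   = (3.741 kJ/mol)(1.778) = 6.65 kJ/mol
ΔG > 0, so the forward reaction is non-spontaneous (proceeds in reverse).

ΔG = 6.65 kJ/mol; the forward reaction is non-spontaneous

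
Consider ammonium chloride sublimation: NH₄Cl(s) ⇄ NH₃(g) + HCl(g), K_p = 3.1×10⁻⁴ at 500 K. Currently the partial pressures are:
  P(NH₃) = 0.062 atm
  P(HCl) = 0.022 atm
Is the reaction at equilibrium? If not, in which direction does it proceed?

(NH₄Cl is a pure solid — omitted from Q_p.)
Q_p = P(NH₃)·P(HCl) = (0.062)·(0.022) = 0.0014
Q_p = 0.0014 > K_p = 3.1×10⁻⁴, so the reverse reaction proceeds.

reverse (toward reactants)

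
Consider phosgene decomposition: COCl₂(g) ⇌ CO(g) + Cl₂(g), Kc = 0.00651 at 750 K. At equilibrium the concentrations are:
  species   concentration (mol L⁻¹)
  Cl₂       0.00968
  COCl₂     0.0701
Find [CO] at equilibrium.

[CO] = 0.0471 mol L⁻¹

At equilibrium, Kc = [CO]·[Cl₂] / [COCl₂] = 0.00651.
([CO])·(0.00968) / (0.0701) = 0.00651
[CO] = 0.0471 mol L⁻¹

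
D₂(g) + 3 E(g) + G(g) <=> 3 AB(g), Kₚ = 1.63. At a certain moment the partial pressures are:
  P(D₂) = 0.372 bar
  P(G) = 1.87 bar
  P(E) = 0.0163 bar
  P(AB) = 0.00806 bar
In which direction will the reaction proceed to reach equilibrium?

forward (toward products)

Qₚ = P(AB)³ / (P(D₂)·P(E)³·P(G)) = (0.00806)³ / ((0.372)·(0.0163)³·(1.87)) = 0.174
Qₚ = 0.174 < Kₚ = 1.63, so the forward reaction proceeds.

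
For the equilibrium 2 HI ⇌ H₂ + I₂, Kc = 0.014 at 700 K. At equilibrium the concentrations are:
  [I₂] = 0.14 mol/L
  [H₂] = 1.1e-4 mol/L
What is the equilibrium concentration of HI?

[HI] = 0.033 mol/L

At equilibrium, Kc = [H₂]·[I₂] / [HI]² = 0.014.
(1.1e-4)·(0.14) / ([HI])² = 0.014
[HI]² = 0.00110 ⇒ [HI] = 0.033 mol/L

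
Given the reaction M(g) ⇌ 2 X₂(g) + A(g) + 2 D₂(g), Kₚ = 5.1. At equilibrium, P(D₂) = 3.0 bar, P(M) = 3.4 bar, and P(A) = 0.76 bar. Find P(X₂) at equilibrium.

P(X₂) = 1.6 bar

At equilibrium, Kₚ = P(X₂)²·P(A)·P(D₂)² / P(M) = 5.1.
(P(X₂))²·(0.76)·(3.0)² / (3.4) = 5.1
P(X₂)² = 2.54 ⇒ P(X₂) = 1.6 bar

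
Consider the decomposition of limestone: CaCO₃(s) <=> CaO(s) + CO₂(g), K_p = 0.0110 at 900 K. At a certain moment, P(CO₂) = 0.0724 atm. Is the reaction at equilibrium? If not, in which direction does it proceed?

reverse (toward reactants)

(CaCO₃, CaO are pure solids — omitted from Q_p.)
Q_p = P(CO₂) = 0.0724
Q_p = 0.0724 > K_p = 0.0110, so the reverse reaction proceeds.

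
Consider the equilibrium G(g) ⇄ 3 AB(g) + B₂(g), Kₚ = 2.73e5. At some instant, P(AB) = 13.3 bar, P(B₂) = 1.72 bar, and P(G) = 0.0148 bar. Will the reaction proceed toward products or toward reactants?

Qₚ = P(AB)³·P(B₂) / P(G) = (13.3)³·(1.72) / (0.0148) = 2.73e5
Qₚ = 2.73e5 = Kₚ, so the system is already at equilibrium.

at equilibrium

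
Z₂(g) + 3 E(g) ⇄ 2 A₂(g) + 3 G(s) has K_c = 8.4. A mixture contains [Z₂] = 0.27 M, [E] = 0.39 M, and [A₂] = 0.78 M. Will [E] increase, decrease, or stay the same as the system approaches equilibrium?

increase

(G is a pure solid — omitted from Q_c.)
Q_c = [A₂]² / ([Z₂]·[E]³) = (0.78)² / ((0.27)·(0.39)³) = 38
Q_c = 38 > K_c = 8.4: net reverse reaction.
E is a reactant, so it increases.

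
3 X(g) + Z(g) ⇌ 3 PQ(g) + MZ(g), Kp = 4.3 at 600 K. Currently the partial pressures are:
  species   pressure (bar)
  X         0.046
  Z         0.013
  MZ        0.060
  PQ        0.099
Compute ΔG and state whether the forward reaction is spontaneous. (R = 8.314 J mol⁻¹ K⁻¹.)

Qp = P(PQ)³·P(MZ) / (P(X)³·P(Z)) = (0.099)³·(0.060) / ((0.046)³·(0.013)) = 46.0
ΔG = RT ln(Qp/Kp) = (8.314 J mol⁻¹ K⁻¹)(600 K) × ln(46.0/4.3)
   = (4.988 kJ/mol)(2.370) = 11.8 kJ/mol
ΔG > 0, so the forward reaction is non-spontaneous (proceeds in reverse).

ΔG = 11.8 kJ/mol; the forward reaction is non-spontaneous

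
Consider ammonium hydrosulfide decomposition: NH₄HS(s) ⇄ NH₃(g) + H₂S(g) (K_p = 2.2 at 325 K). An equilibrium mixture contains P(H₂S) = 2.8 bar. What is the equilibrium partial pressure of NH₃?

(NH₄HS is a pure solid — omitted from K_p.)
At equilibrium, K_p = P(NH₃)·P(H₂S) = 2.2.
(P(NH₃))·(2.8) = 2.2
P(NH₃) = 0.786 = 0.79 bar

P(NH₃) = 0.79 bar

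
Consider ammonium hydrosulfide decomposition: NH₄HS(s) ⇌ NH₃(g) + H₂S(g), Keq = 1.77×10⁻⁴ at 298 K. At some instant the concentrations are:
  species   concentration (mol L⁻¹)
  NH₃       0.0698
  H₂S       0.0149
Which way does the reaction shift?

to the left

(NH₄HS is a pure solid — omitted from Q.)
Q = [NH₃]·[H₂S] = (0.0698)·(0.0149) = 0.00104
Q = 0.00104 > Keq = 1.77×10⁻⁴, so the reverse reaction proceeds.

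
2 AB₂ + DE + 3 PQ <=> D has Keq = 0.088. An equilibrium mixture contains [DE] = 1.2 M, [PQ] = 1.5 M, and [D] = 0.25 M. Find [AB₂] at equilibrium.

[AB₂] = 0.84 M

At equilibrium, Keq = [D] / ([AB₂]²·[DE]·[PQ]³) = 0.088.
(0.25) / (([AB₂])²·(1.2)·(1.5)³) = 0.088
[AB₂]² = 0.701 ⇒ [AB₂] = 0.84 M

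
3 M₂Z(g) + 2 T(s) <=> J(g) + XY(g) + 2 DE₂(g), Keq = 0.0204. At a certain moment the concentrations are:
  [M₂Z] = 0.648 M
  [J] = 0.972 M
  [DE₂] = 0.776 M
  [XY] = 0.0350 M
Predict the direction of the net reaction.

(T is a pure solid — omitted from Q.)
Q = [J]·[XY]·[DE₂]² / [M₂Z]³ = (0.972)·(0.0350)·(0.776)² / (0.648)³ = 0.0753
Q = 0.0753 > Keq = 0.0204, so the reverse reaction proceeds.

toward reactants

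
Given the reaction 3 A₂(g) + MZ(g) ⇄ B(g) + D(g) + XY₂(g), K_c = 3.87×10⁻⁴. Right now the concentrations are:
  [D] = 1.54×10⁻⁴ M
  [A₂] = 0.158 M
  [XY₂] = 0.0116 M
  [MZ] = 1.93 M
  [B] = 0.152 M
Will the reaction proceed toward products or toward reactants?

Q_c = [B]·[D]·[XY₂] / ([A₂]³·[MZ]) = (0.152)·(1.54×10⁻⁴)·(0.0116) / ((0.158)³·(1.93)) = 3.57×10⁻⁵
Q_c = 3.57×10⁻⁵ < K_c = 3.87×10⁻⁴, so the forward reaction proceeds.

toward products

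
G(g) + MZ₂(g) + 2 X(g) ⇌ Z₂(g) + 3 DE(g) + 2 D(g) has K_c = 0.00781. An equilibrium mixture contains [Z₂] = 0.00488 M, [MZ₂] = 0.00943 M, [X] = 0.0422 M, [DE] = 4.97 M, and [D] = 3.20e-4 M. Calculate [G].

At equilibrium, K_c = [Z₂]·[DE]³·[D]² / ([G]·[MZ₂]·[X]²) = 0.00781.
(0.00488)·(4.97)³·(3.20e-4)² / (([G])·(0.00943)·(0.0422)²) = 0.00781
[G] = 0.468 M

[G] = 0.468 M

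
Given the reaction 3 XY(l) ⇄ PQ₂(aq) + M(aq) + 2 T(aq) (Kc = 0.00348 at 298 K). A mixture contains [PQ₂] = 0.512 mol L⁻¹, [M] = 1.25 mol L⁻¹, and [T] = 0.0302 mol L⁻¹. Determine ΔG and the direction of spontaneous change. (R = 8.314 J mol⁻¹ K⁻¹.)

(XY is a pure liquid — omitted from Qc.)
Qc = [PQ₂]·[M]·[T]² = (0.512)·(1.25)·(0.0302)² = 5.84×10⁻⁴
ΔG = RT ln(Qc/Kc) = (8.314 J mol⁻¹ K⁻¹)(298 K) × ln(5.84×10⁻⁴/0.00348)
   = (2.478 kJ/mol)(-1.785) = -4.42 kJ/mol
ΔG < 0, so the forward reaction is spontaneous (proceeds forward).

ΔG = -4.42 kJ/mol; the forward reaction is spontaneous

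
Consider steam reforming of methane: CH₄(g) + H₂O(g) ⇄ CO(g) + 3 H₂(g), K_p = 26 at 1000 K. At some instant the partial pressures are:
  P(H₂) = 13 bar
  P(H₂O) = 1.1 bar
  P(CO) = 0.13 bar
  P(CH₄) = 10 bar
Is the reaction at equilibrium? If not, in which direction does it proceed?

Q_p = P(CO)·P(H₂)³ / (P(CH₄)·P(H₂O)) = (0.13)·(13)³ / ((10)·(1.1)) = 26
Q_p = 26 = K_p, so the system is already at equilibrium.

neither direction; the system is at equilibrium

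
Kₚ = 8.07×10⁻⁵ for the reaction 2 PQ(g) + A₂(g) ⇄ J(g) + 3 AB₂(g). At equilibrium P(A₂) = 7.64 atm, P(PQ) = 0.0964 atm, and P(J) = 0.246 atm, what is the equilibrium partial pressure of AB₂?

At equilibrium, Kₚ = P(J)·P(AB₂)³ / (P(PQ)²·P(A₂)) = 8.07×10⁻⁵.
(0.246)·(P(AB₂))³ / ((0.0964)²·(7.64)) = 8.07×10⁻⁵
P(AB₂)³ = 2.33×10⁻⁵ ⇒ P(AB₂) = 0.0286 atm

P(AB₂) = 0.0286 atm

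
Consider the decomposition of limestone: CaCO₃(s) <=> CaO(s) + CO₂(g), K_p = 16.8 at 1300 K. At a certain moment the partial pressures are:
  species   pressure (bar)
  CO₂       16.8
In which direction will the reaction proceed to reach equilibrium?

no net change (already at equilibrium)

(CaCO₃, CaO are pure solids — omitted from Q_p.)
Q_p = P(CO₂) = 16.8
Q_p = 16.8 = K_p, so the system is already at equilibrium.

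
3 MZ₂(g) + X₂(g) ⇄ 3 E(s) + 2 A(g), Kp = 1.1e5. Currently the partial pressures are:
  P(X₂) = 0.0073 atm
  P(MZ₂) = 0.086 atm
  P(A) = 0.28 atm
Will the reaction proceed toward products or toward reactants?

(E is a pure solid — omitted from Qp.)
Qp = P(A)² / (P(MZ₂)³·P(X₂)) = (0.28)² / ((0.086)³·(0.0073)) = 17000
Qp = 17000 < Kp = 1.1e5, so the forward reaction proceeds.

to the right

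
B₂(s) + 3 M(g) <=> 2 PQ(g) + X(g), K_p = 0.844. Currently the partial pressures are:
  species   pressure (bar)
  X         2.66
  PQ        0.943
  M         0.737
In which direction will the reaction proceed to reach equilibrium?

(B₂ is a pure solid — omitted from Q_p.)
Q_p = P(PQ)²·P(X) / P(M)³ = (0.943)²·(2.66) / (0.737)³ = 5.91
Q_p = 5.91 > K_p = 0.844, so the reverse reaction proceeds.

reverse (toward reactants)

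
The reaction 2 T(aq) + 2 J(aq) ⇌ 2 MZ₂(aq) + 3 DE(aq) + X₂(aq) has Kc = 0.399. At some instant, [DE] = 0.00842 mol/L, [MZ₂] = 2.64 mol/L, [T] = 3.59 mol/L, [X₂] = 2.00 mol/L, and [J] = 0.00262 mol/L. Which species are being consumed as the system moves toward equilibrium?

Qc = [MZ₂]²·[DE]³·[X₂] / ([T]²·[J]²) = (2.64)²·(0.00842)³·(2.00) / ((3.59)²·(0.00262)²) = 0.0941
Qc = 0.0941 < Kc = 0.399: net forward reaction.

T, J (reactants)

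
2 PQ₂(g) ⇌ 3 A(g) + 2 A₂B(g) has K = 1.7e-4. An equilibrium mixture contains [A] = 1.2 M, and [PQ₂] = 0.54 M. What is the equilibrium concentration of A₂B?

At equilibrium, K = [A]³·[A₂B]² / [PQ₂]² = 1.7e-4.
(1.2)³·([A₂B])² / (0.54)² = 1.7e-4
[A₂B]² = 2.87e-5 ⇒ [A₂B] = 0.0054 M

[A₂B] = 0.0054 M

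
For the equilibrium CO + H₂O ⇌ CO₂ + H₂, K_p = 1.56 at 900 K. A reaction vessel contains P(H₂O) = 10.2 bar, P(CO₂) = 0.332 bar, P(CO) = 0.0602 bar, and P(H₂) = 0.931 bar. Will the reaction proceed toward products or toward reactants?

Q_p = P(CO₂)·P(H₂) / (P(CO)·P(H₂O)) = (0.332)·(0.931) / ((0.0602)·(10.2)) = 0.503
Q_p = 0.503 < K_p = 1.56, so the forward reaction proceeds.

forward (toward products)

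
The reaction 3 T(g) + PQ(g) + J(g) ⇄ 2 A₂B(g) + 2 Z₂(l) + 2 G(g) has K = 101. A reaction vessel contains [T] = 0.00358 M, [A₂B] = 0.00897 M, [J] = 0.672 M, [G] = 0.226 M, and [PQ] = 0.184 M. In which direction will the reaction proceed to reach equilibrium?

(Z₂ is a pure liquid — omitted from Q.)
Q = [A₂B]²·[G]² / ([T]³·[PQ]·[J]) = (0.00897)²·(0.226)² / ((0.00358)³·(0.184)·(0.672)) = 724
Q = 724 > K = 101, so the reverse reaction proceeds.

reverse (toward reactants)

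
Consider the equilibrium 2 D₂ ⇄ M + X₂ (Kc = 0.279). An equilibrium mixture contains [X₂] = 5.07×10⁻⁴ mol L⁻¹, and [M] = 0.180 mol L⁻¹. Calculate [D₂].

[D₂] = 0.0181 mol L⁻¹

At equilibrium, Kc = [M]·[X₂] / [D₂]² = 0.279.
(0.180)·(5.07×10⁻⁴) / ([D₂])² = 0.279
[D₂]² = 3.27×10⁻⁴ ⇒ [D₂] = 0.0181 mol L⁻¹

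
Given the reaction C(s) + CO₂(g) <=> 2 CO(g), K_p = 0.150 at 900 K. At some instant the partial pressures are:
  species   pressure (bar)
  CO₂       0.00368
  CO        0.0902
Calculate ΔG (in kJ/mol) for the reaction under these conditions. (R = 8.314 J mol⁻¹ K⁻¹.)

ΔG = 20.1 kJ/mol

(C is a pure solid — omitted from Q_p.)
Q_p = P(CO)² / P(CO₂) = (0.0902)² / (0.00368) = 2.21
ΔG = RT ln(Q_p/K_p) = (8.314 J mol⁻¹ K⁻¹)(900 K) × ln(2.21/0.150)
   = (7.483 kJ/mol)(2.690) = 20.1 kJ/mol
ΔG > 0, so the forward reaction is non-spontaneous (proceeds in reverse).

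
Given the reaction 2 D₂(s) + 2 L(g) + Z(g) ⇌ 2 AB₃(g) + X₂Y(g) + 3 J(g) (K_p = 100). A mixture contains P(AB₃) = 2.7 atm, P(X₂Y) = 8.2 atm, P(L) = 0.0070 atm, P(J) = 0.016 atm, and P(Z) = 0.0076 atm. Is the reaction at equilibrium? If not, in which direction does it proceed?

(D₂ is a pure solid — omitted from Q_p.)
Q_p = P(AB₃)²·P(X₂Y)·P(J)³ / (P(L)²·P(Z)) = (2.7)²·(8.2)·(0.016)³ / ((0.0070)²·(0.0076)) = 660
Q_p = 660 > K_p = 100, so the reverse reaction proceeds.

in the reverse direction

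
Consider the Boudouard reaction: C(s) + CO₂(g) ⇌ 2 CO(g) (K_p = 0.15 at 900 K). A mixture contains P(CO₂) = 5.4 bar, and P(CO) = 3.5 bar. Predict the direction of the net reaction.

(C is a pure solid — omitted from Q_p.)
Q_p = P(CO)² / P(CO₂) = (3.5)² / (5.4) = 2.3
Q_p = 2.3 > K_p = 0.15, so the reverse reaction proceeds.

in the reverse direction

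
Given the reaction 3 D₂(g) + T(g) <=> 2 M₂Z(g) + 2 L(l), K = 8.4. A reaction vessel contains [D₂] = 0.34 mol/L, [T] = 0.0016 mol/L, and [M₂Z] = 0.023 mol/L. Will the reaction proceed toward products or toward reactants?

(L is a pure liquid — omitted from Q.)
Q = [M₂Z]² / ([D₂]³·[T]) = (0.023)² / ((0.34)³·(0.0016)) = 8.4
Q = 8.4 = K, so the system is already at equilibrium.

neither direction; the system is at equilibrium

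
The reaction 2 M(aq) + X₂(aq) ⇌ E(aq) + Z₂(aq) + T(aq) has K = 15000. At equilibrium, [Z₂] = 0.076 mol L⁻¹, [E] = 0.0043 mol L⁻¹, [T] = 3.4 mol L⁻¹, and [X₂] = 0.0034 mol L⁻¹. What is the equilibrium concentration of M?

[M] = 0.0047 mol L⁻¹

At equilibrium, K = [E]·[Z₂]·[T] / ([M]²·[X₂]) = 15000.
(0.0043)·(0.076)·(3.4) / (([M])²·(0.0034)) = 15000
[M]² = 2.18×10⁻⁵ ⇒ [M] = 0.0047 mol L⁻¹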